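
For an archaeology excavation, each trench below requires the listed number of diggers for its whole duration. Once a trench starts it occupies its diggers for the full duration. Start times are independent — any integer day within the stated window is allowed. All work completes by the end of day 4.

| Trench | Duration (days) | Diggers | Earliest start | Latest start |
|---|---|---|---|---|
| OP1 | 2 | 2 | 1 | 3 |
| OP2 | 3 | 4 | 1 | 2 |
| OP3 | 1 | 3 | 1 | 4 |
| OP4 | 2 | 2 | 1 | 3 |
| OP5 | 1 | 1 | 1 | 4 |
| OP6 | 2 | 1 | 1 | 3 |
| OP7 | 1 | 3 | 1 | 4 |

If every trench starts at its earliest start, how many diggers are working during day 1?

16

At early start, day 1 has: OP1, OP2, OP3, OP4, OP5, OP6, OP7.
Demand: 2 + 4 + 3 + 2 + 1 + 1 + 3 = 16.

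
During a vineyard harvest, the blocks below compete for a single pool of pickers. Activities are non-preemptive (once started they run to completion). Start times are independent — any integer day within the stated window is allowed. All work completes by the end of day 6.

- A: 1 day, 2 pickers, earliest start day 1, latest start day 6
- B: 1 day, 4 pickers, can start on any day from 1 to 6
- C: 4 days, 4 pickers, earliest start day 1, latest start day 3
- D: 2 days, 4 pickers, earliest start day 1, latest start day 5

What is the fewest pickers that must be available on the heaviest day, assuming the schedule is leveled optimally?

8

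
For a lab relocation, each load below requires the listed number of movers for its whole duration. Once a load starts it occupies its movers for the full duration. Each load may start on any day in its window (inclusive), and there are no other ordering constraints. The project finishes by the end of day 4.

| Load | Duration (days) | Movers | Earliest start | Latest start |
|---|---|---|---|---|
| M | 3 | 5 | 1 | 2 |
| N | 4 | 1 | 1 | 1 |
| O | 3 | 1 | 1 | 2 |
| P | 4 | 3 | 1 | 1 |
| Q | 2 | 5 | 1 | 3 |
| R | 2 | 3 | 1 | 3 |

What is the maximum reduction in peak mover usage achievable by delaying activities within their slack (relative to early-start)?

3

Early-start peak: d1:18  d2:18  d3:10  d4:4 ⇒ 18.
Leveled (M@1, N@1, O@1, P@1, Q@1, R@3): d1:15  d2:15  d3:13  d4:7 ⇒ 15.
Reduction 18 − 15 = 3.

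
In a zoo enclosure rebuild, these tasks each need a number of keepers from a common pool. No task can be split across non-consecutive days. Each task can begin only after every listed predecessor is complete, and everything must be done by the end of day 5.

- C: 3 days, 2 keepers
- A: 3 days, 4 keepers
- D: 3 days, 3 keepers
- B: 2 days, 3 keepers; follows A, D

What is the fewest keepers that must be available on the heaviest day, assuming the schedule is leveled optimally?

9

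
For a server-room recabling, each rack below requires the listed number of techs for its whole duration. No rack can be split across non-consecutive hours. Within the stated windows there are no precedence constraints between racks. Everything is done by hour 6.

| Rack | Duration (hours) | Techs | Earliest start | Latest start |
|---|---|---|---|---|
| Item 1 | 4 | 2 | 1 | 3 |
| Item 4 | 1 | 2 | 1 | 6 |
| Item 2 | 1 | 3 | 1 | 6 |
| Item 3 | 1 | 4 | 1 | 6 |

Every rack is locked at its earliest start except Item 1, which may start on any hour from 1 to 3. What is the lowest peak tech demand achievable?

9

Item 1@1: h1:11  h2:2  h3:2  h4:2  h5:0  h6:0 → peak 11
Item 1@2: h1:9  h2:2  h3:2  h4:2  h5:2  h6:0 → peak 9
Item 1@3: h1:9  h2:0  h3:2  h4:2  h5:2  h6:2 → peak 9
Best is Item 1@2, peak 9.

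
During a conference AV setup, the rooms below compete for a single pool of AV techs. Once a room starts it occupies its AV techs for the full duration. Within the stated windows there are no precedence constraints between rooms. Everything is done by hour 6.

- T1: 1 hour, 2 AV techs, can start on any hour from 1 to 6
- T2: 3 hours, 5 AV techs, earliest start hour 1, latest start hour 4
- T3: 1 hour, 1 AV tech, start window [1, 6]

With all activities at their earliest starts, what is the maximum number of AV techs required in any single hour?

8

Early-start schedule: T1@1, T2@1, T3@1.
Load per hour: hour 1: 8, hour 2: 5, hour 3: 5, hour 4: 0, hour 5: 0, hour 6: 0.
Peak is 8.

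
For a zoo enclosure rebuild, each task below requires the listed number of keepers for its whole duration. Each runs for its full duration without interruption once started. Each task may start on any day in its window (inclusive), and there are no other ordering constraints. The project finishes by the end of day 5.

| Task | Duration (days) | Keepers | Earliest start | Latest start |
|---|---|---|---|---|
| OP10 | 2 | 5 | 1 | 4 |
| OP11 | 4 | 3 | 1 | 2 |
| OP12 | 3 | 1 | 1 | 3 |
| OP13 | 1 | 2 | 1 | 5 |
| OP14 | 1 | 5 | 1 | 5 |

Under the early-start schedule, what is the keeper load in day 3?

At early start, day 3 has: OP11, OP12.
Demand: 3 + 1 = 4.

4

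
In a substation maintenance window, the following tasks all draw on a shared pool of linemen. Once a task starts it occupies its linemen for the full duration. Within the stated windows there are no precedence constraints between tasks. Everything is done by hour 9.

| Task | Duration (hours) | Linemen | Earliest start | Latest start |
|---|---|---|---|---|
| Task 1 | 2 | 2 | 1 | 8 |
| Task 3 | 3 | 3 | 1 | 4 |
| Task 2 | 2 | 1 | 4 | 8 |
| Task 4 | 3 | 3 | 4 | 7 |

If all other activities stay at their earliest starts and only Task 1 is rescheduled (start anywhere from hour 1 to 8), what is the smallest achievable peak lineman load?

4

Task 1@1: h1:5  h2:5  h3:3  h4:4  h5:4  h6:3  h7:0  h8:0  h9:0 → peak 5
Task 1@2: h1:3  h2:5  h3:5  h4:4  h5:4  h6:3  h7:0  h8:0  h9:0 → peak 5
Task 1@3: h1:3  h2:3  h3:5  h4:6  h5:4  h6:3  h7:0  h8:0  h9:0 → peak 6
Task 1@4: h1:3  h2:3  h3:3  h4:6  h5:6  h6:3  h7:0  h8:0  h9:0 → peak 6
Task 1@5: h1:3  h2:3  h3:3  h4:4  h5:6  h6:5  h7:0  h8:0  h9:0 → peak 6
Task 1@6: h1:3  h2:3  h3:3  h4:4  h5:4  h6:5  h7:2  h8:0  h9:0 → peak 5
Task 1@7: h1:3  h2:3  h3:3  h4:4  h5:4  h6:3  h7:2  h8:2  h9:0 → peak 4
Task 1@8: h1:3  h2:3  h3:3  h4:4  h5:4  h6:3  h7:0  h8:2  h9:2 → peak 4
Best is Task 1@7, peak 4.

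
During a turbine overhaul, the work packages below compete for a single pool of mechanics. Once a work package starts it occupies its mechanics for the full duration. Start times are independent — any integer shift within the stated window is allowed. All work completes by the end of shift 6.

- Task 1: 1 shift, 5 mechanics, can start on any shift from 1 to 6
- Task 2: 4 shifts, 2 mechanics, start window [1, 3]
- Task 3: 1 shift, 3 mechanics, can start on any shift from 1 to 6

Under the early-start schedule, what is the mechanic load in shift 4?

At early start, shift 4 has: Task 2.
Demand: 2 = 2.

2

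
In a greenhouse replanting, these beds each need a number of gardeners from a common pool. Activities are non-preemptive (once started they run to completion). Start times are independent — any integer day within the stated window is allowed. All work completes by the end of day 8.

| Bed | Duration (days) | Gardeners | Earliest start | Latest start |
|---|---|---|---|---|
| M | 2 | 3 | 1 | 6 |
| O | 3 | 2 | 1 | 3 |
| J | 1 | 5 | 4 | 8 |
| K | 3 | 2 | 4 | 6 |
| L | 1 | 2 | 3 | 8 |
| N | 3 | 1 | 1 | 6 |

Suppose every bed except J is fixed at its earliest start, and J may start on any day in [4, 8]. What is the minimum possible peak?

6

J@4: d1:6  d2:6  d3:5  d4:7  d5:2  d6:2  d7:0  d8:0 → peak 7
J@5: d1:6  d2:6  d3:5  d4:2  d5:7  d6:2  d7:0  d8:0 → peak 7
J@6: d1:6  d2:6  d3:5  d4:2  d5:2  d6:7  d7:0  d8:0 → peak 7
J@7: d1:6  d2:6  d3:5  d4:2  d5:2  d6:2  d7:5  d8:0 → peak 6
J@8: d1:6  d2:6  d3:5  d4:2  d5:2  d6:2  d7:0  d8:5 → peak 6
Best is J@7, peak 6.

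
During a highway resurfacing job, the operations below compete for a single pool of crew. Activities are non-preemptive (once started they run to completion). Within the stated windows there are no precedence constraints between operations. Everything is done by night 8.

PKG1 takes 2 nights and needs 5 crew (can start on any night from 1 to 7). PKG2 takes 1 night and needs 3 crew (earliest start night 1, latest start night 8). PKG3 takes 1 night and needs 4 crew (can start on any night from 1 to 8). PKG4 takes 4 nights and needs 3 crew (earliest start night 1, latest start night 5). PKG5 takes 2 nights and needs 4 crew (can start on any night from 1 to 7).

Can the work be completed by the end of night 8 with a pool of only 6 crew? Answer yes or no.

no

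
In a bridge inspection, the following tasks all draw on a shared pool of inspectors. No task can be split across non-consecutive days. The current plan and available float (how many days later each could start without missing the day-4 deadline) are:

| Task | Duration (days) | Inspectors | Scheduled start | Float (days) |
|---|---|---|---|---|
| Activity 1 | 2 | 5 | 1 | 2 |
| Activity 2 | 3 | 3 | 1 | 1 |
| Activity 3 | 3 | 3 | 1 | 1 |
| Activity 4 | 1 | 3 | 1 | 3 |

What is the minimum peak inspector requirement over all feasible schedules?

11

Early-start (Activity 1@1, Activity 2@1, Activity 3@1, Activity 4@1) gives peak 14: d1:14  d2:11  d3:6  d4:0.
Shift Activity 4→3.
Schedule Activity 1@1, Activity 2@1, Activity 3@1, Activity 4@3: d1:11  d2:11  d3:9  d4:0 — peak 11.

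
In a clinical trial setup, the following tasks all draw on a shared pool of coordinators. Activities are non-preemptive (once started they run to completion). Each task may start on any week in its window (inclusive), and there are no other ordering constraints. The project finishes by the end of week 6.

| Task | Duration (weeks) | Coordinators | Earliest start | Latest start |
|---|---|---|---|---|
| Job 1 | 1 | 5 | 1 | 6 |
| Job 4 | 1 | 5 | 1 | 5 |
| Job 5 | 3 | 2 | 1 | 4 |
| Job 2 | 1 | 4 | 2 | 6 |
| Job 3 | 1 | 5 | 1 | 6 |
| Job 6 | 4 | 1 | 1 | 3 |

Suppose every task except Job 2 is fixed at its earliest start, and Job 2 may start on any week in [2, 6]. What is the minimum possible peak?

18

Job 2@2: w1:18  w2:7  w3:3  w4:1  w5:0  w6:0 → peak 18
Job 2@3: w1:18  w2:3  w3:7  w4:1  w5:0  w6:0 → peak 18
Job 2@4: w1:18  w2:3  w3:3  w4:5  w5:0  w6:0 → peak 18
Job 2@5: w1:18  w2:3  w3:3  w4:1  w5:4  w6:0 → peak 18
Job 2@6: w1:18  w2:3  w3:3  w4:1  w5:0  w6:4 → peak 18
Best is Job 2@2, peak 18.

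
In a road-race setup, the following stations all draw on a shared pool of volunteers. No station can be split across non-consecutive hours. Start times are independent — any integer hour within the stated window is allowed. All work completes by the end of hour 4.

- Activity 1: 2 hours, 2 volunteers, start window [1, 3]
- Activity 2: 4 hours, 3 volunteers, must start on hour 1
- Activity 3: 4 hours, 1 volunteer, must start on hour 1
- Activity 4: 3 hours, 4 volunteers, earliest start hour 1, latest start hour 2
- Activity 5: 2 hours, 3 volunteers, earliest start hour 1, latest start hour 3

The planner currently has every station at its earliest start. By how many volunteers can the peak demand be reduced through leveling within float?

Early-start peak: h1:13  h2:13  h3:8  h4:4 ⇒ 13.
Leveled (Activity 1@1, Activity 2@1, Activity 3@1, Activity 4@1, Activity 5@3): h1:10  h2:10  h3:11  h4:7 ⇒ 11.
Reduction 13 − 11 = 2.

2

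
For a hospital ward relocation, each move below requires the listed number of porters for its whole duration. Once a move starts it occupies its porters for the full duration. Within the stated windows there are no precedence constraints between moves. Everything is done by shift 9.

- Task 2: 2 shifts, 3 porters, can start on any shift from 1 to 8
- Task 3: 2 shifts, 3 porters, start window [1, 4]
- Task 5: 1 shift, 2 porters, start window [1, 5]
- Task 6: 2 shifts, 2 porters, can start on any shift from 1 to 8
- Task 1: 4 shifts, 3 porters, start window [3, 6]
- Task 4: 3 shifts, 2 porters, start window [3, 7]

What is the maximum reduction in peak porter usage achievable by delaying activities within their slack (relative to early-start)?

5

Early-start peak: s1:10  s2:8  s3:5  s4:5  s5:5  s6:3  s7:0  s8:0  s9:0 ⇒ 10.
Leveled (Task 2@1, Task 3@3, Task 5@1, Task 6@2, Task 1@5, Task 4@4): s1:5  s2:5  s3:5  s4:5  s5:5  s6:5  s7:3  s8:3  s9:0 ⇒ 5.
Reduction 10 − 5 = 5.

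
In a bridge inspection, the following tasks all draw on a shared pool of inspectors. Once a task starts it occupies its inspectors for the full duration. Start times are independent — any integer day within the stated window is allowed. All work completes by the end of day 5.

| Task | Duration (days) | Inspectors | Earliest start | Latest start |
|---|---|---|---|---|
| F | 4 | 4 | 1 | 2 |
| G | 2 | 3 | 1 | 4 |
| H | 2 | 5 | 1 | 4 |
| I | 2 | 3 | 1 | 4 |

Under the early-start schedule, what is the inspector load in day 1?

15

At early start, day 1 has: F, G, H, I.
Demand: 4 + 3 + 5 + 3 = 15.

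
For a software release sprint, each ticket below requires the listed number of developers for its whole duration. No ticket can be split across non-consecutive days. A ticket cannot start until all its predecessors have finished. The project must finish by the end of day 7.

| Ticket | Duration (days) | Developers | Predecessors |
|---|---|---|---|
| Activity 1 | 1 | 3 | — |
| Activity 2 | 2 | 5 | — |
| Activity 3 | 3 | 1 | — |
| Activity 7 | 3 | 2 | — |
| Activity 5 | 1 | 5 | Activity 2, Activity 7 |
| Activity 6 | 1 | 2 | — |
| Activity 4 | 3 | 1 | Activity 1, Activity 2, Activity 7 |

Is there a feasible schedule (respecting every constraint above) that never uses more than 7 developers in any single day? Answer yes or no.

yes

Schedule Activity 1@1, Activity 2@2, Activity 3@4, Activity 7@1, Activity 5@4, Activity 6@1, Activity 4@4: d1:7  d2:7  d3:7  d4:7  d5:2  d6:2  d7:0 — peak 7 ≤ 7.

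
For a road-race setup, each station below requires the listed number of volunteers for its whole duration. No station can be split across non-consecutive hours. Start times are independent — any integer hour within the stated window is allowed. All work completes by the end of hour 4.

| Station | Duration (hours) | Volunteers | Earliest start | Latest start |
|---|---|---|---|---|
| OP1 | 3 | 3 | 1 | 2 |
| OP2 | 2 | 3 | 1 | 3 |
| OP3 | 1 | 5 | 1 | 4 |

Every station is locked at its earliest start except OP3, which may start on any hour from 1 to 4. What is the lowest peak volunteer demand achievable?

6

OP3@1: h1:11  h2:6  h3:3  h4:0 → peak 11
OP3@2: h1:6  h2:11  h3:3  h4:0 → peak 11
OP3@3: h1:6  h2:6  h3:8  h4:0 → peak 8
OP3@4: h1:6  h2:6  h3:3  h4:5 → peak 6
Best is OP3@4, peak 6.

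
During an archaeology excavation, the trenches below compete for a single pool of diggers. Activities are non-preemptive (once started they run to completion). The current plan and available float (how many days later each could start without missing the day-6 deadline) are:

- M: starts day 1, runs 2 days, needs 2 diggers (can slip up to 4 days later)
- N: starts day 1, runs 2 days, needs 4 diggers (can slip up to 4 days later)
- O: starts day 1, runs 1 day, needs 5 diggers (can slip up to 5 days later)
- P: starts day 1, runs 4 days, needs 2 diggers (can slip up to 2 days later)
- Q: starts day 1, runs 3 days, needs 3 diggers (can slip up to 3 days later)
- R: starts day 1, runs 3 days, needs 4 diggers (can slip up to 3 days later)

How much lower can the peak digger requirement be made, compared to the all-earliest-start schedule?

Early-start peak: d1:20  d2:15  d3:9  d4:2  d5:0  d6:0 ⇒ 20.
Leveled (M@1, N@1, O@3, P@1, Q@4, R@4): d1:8  d2:8  d3:7  d4:9  d5:7  d6:7 ⇒ 9.
Reduction 20 − 9 = 11.

11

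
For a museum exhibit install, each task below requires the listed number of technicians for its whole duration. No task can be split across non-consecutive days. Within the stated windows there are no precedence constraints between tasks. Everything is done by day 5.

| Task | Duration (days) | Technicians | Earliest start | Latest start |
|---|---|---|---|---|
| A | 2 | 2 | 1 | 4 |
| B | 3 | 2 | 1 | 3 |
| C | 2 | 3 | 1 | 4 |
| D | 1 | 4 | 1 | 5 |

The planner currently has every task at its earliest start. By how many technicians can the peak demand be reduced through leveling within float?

6

Early-start peak: d1:11  d2:7  d3:2  d4:0  d5:0 ⇒ 11.
Leveled (A@1, B@1, C@3, D@5): d1:4  d2:4  d3:5  d4:3  d5:4 ⇒ 5.
Reduction 11 − 5 = 6.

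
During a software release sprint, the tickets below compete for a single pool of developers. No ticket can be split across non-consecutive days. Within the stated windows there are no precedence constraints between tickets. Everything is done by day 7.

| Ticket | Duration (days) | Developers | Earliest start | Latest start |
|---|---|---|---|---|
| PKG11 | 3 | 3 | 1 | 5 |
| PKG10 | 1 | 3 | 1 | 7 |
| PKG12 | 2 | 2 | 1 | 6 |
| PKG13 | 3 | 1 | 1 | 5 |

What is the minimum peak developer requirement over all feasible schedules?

3

Early-start (PKG11@1, PKG10@1, PKG12@1, PKG13@1) gives peak 9: d1:9  d2:6  d3:4  d4:0  d5:0  d6:0  d7:0.
Shift PKG10→4, PKG12→5, PKG13→5.
Schedule PKG11@1, PKG10@4, PKG12@5, PKG13@5: d1:3  d2:3  d3:3  d4:3  d5:3  d6:3  d7:1 — peak 3.
Total developer-days = 19 over 7 days ⇒ peak ≥ ⌈19/7⌉ = 3, so 3 is optimal.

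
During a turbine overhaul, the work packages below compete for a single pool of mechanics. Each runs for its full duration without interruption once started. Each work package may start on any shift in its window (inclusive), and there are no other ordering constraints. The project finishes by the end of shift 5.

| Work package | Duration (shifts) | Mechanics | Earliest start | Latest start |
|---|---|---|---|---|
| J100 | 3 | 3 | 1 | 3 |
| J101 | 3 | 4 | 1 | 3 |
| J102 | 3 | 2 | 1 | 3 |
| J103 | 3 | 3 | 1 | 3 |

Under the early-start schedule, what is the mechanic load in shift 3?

12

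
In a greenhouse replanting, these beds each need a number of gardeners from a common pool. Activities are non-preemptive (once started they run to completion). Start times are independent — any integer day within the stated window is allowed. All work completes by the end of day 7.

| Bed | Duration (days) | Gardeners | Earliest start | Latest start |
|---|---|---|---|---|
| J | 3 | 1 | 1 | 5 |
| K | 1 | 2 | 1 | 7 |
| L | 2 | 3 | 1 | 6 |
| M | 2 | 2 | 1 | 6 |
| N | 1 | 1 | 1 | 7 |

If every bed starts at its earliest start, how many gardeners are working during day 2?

6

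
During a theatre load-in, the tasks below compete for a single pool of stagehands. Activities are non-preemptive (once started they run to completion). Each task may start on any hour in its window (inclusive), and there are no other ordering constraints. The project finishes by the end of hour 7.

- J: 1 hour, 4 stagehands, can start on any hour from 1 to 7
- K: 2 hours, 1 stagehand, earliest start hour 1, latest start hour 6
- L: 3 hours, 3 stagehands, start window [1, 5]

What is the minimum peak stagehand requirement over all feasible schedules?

4

Early-start (J@1, K@1, L@1) gives peak 8: h1:8  h2:4  h3:3  h4:0  h5:0  h6:0  h7:0.
Shift K→2, L→2.
Schedule J@1, K@2, L@2: h1:4  h2:4  h3:4  h4:3  h5:0  h6:0  h7:0 — peak 4.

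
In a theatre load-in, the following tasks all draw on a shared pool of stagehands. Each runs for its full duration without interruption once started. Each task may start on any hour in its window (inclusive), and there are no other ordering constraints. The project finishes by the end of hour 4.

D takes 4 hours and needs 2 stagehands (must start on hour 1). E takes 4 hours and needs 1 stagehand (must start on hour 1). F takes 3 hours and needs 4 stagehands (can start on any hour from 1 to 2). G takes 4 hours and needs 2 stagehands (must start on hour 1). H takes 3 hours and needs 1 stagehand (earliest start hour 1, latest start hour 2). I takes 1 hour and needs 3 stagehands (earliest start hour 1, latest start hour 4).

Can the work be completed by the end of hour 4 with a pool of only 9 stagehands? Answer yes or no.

no

Total stagehand-hours = 38; over 4 hours the average is 38/4 > 9, so some hour must exceed 9.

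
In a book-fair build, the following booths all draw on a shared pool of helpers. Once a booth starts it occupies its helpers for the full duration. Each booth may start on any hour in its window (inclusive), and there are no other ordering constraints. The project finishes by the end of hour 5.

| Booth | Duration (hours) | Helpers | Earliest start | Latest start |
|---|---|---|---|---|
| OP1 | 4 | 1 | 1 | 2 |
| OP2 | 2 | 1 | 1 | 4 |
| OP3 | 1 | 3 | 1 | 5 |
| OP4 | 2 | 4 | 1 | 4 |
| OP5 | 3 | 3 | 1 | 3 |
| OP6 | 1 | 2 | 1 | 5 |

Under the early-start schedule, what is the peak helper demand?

Early-start schedule: OP1@1, OP2@1, OP3@1, OP4@1, OP5@1, OP6@1.
Load per hour: hour 1: 14, hour 2: 9, hour 3: 4, hour 4: 1, hour 5: 0.
Peak is 14.

14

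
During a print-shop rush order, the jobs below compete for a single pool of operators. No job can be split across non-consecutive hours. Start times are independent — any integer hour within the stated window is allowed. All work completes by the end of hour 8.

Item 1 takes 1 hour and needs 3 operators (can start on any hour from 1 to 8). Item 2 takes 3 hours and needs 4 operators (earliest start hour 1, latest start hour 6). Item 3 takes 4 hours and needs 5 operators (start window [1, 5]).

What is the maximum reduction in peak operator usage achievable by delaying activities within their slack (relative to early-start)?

7

Early-start peak: h1:12  h2:9  h3:9  h4:5  h5:0  h6:0  h7:0  h8:0 ⇒ 12.
Leveled (Item 1@1, Item 2@2, Item 3@5): h1:3  h2:4  h3:4  h4:4  h5:5  h6:5  h7:5  h8:5 ⇒ 5.
Reduction 12 − 5 = 7.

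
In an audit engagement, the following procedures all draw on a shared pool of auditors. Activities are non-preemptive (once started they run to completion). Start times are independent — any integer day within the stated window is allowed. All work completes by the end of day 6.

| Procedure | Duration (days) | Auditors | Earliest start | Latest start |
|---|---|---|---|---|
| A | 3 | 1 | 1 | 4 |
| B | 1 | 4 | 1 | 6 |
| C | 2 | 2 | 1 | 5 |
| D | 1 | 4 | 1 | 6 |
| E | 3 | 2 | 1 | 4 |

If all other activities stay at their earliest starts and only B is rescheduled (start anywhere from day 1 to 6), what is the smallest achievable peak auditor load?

9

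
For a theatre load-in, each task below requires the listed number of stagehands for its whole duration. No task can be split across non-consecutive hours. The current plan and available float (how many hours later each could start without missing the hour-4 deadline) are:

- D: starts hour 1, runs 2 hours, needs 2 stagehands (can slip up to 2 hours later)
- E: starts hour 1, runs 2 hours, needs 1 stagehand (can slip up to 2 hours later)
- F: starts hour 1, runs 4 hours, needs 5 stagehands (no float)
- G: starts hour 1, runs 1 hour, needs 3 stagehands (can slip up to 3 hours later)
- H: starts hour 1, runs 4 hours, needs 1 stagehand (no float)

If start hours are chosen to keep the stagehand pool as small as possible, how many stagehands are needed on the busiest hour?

9

Early-start (D@1, E@1, F@1, G@1, H@1) gives peak 12: h1:12  h2:9  h3:6  h4:6.
Shift G→3.
Schedule D@1, E@1, F@1, G@3, H@1: h1:9  h2:9  h3:9  h4:6 — peak 9.
Total stagehand-hours = 33 over 4 hours ⇒ peak ≥ ⌈33/4⌉ = 9, so 9 is optimal.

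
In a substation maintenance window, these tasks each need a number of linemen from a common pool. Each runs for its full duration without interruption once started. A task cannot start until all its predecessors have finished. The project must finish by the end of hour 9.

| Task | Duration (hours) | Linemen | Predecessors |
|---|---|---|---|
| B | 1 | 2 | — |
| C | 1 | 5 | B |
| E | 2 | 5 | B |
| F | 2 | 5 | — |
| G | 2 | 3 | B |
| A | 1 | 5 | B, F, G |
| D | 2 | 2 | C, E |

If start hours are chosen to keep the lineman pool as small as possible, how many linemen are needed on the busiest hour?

5

Early-start (B@1, C@2, E@2, F@1, G@2, A@4, D@4) gives peak 18: h1:7  h2:18  h3:8  h4:7  h5:2  h6:0  h7:0  h8:0  h9:0.
Shift E→3, F→5, G→7, A→9, D→7.
Schedule B@1, C@2, E@3, F@5, G@7, A@9, D@7: h1:2  h2:5  h3:5  h4:5  h5:5  h6:5  h7:5  h8:5  h9:5 — peak 5.
Total lineman-hours = 42 over 9 hours ⇒ peak ≥ ⌈42/9⌉ = 5, so 5 is optimal.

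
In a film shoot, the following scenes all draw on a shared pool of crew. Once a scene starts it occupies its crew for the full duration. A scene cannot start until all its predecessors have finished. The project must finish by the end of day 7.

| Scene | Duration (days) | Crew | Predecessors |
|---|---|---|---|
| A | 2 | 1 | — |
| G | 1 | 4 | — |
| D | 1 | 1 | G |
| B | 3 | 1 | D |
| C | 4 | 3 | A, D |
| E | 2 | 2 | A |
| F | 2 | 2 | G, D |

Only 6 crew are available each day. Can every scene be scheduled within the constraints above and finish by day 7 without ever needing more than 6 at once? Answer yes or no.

yes

Schedule A@1, G@1, D@2, B@3, C@3, E@3, F@5: d1:5  d2:2  d3:6  d4:6  d5:6  d6:5  d7:0 — peak 6 ≤ 6.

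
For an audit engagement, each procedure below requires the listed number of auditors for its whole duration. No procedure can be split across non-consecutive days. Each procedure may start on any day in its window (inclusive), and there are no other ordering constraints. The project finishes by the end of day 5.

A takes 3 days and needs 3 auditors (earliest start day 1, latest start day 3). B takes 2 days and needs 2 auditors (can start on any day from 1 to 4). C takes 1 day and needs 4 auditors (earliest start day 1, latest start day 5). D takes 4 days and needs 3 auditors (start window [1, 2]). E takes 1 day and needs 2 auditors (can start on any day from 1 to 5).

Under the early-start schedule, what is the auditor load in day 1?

14

At early start, day 1 has: A, B, C, D, E.
Demand: 3 + 2 + 4 + 3 + 2 = 14.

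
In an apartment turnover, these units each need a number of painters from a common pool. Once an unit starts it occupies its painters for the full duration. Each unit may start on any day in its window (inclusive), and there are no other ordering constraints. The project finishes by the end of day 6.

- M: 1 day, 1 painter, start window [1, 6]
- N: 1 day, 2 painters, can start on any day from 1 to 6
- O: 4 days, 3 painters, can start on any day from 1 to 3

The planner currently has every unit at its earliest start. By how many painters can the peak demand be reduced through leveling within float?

3

Early-start peak: d1:6  d2:3  d3:3  d4:3  d5:0  d6:0 ⇒ 6.
Leveled (M@1, N@1, O@2): d1:3  d2:3  d3:3  d4:3  d5:3  d6:0 ⇒ 3.
Reduction 6 − 3 = 3.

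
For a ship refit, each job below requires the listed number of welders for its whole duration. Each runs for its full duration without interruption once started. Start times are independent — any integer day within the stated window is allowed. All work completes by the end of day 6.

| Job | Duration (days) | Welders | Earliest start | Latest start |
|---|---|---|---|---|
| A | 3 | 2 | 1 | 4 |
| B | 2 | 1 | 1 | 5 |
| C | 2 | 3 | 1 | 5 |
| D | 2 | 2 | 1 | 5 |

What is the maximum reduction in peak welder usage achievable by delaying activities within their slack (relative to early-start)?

Early-start peak: d1:8  d2:8  d3:2  d4:0  d5:0  d6:0 ⇒ 8.
Leveled (A@1, B@1, C@5, D@3): d1:3  d2:3  d3:4  d4:2  d5:3  d6:3 ⇒ 4.
Reduction 8 − 4 = 4.

4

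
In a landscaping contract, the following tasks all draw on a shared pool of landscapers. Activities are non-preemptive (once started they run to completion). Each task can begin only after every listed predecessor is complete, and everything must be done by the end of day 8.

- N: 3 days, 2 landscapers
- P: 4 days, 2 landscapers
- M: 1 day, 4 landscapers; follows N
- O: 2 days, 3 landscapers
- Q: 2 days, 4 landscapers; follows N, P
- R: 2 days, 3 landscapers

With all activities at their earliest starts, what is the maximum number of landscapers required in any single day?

Early-start schedule: N@1, P@1, M@4, O@1, Q@5, R@1.
Load per day: day 1: 10, day 2: 10, day 3: 4, day 4: 6, day 5: 4, day 6: 4, day 7: 0, day 8: 0.
Peak is 10.

10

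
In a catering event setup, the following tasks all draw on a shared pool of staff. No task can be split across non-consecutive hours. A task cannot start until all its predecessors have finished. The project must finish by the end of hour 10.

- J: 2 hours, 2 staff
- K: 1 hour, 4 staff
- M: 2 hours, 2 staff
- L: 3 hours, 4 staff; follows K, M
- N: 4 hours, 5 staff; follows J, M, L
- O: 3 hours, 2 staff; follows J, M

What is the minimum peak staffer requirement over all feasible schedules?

Early-start (J@1, K@1, M@1, L@3, N@6, O@3) gives peak 8: h1:8  h2:4  h3:6  h4:6  h5:6  h6:5  h7:5  h8:5  h9:5  h10:0.
Shift M→2, L→4, N→7, O→4.
Schedule J@1, K@1, M@2, L@4, N@7, O@4: h1:6  h2:4  h3:2  h4:6  h5:6  h6:6  h7:5  h8:5  h9:5  h10:5 — peak 6.

6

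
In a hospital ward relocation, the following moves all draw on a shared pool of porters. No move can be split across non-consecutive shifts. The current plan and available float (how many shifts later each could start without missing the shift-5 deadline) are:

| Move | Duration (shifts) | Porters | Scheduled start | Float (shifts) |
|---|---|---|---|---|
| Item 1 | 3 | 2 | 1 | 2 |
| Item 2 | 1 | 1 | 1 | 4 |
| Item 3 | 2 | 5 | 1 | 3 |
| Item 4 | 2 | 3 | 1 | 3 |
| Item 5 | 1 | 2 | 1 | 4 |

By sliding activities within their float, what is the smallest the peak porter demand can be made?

Early-start (Item 1@1, Item 2@1, Item 3@1, Item 4@1, Item 5@1) gives peak 13: s1:13  s2:10  s3:2  s4:0  s5:0.
Shift Item 3→4, Item 4→2.
Schedule Item 1@1, Item 2@1, Item 3@4, Item 4@2, Item 5@1: s1:5  s2:5  s3:5  s4:5  s5:5 — peak 5.
Total porter-shifts = 25 over 5 shifts ⇒ peak ≥ ⌈25/5⌉ = 5, so 5 is optimal.

5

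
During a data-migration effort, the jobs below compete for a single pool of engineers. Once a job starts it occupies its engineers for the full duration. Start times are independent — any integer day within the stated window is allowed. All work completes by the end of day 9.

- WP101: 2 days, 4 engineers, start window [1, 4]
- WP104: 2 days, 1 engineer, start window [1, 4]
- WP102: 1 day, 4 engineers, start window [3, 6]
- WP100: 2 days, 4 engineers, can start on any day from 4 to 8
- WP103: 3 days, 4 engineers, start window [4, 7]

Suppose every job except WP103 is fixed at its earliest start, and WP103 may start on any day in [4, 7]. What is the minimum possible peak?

WP103@4: d1:5  d2:5  d3:4  d4:8  d5:8  d6:4  d7:0  d8:0  d9:0 → peak 8
WP103@5: d1:5  d2:5  d3:4  d4:4  d5:8  d6:4  d7:4  d8:0  d9:0 → peak 8
WP103@6: d1:5  d2:5  d3:4  d4:4  d5:4  d6:4  d7:4  d8:4  d9:0 → peak 5
WP103@7: d1:5  d2:5  d3:4  d4:4  d5:4  d6:0  d7:4  d8:4  d9:4 → peak 5
Best is WP103@6, peak 5.

5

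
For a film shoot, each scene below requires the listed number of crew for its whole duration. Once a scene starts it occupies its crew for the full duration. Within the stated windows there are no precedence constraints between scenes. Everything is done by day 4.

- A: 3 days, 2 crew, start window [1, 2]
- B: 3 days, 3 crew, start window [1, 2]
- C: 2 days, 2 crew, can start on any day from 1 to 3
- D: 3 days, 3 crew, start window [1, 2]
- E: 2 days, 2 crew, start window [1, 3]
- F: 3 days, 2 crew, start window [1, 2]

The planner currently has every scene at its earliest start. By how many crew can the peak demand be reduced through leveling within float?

2

Early-start peak: d1:14  d2:14  d3:10  d4:0 ⇒ 14.
Leveled (A@1, B@1, C@1, D@1, E@3, F@1): d1:12  d2:12  d3:12  d4:2 ⇒ 12.
Reduction 14 − 12 = 2.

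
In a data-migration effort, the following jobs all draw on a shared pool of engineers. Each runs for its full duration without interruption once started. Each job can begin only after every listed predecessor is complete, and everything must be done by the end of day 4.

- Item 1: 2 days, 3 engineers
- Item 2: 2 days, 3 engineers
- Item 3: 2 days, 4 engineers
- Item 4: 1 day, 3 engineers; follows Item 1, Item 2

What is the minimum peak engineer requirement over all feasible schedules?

Early-start (Item 1@1, Item 2@1, Item 3@1, Item 4@3) gives peak 10: d1:10  d2:10  d3:3  d4:0.
Shift Item 3→3.
Schedule Item 1@1, Item 2@1, Item 3@3, Item 4@3: d1:6  d2:6  d3:7  d4:4 — peak 7.
No arrangement of the 15 feasible schedules does better.

7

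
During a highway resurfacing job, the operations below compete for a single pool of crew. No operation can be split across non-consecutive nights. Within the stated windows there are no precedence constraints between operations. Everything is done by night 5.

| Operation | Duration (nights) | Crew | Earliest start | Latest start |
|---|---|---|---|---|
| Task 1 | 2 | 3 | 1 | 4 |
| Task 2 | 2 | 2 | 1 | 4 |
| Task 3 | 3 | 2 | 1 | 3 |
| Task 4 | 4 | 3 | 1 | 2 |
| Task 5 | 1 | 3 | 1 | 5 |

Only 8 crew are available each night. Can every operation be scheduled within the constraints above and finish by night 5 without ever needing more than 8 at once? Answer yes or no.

yes

Schedule Task 1@1, Task 2@3, Task 3@3, Task 4@1, Task 5@5: n1:6  n2:6  n3:7  n4:7  n5:5 — peak 7 ≤ 8.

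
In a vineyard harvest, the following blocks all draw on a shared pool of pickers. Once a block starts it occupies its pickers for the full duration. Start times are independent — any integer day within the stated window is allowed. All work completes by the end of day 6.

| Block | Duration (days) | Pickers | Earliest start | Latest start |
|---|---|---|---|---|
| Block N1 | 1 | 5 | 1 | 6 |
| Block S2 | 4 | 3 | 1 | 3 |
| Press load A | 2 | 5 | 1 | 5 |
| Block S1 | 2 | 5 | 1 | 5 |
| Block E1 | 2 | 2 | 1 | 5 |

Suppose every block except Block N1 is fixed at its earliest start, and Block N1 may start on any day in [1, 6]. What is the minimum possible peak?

Block N1@1: d1:20  d2:15  d3:3  d4:3  d5:0  d6:0 → peak 20
Block N1@2: d1:15  d2:20  d3:3  d4:3  d5:0  d6:0 → peak 20
Block N1@3: d1:15  d2:15  d3:8  d4:3  d5:0  d6:0 → peak 15
Block N1@4: d1:15  d2:15  d3:3  d4:8  d5:0  d6:0 → peak 15
Block N1@5: d1:15  d2:15  d3:3  d4:3  d5:5  d6:0 → peak 15
Block N1@6: d1:15  d2:15  d3:3  d4:3  d5:0  d6:5 → peak 15
Best is Block N1@3, peak 15.

15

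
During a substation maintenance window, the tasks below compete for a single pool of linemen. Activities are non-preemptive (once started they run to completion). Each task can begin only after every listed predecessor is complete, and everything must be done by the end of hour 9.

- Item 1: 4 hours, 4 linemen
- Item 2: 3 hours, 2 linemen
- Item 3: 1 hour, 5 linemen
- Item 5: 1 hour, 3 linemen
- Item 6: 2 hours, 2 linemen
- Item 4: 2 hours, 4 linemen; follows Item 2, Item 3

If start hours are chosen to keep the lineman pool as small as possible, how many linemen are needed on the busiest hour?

Early-start (Item 1@1, Item 2@1, Item 3@1, Item 5@1, Item 6@1, Item 4@4) gives peak 16: h1:16  h2:8  h3:6  h4:8  h5:4  h6:0  h7:0  h8:0  h9:0.
Shift Item 3→5, Item 5→6, Item 6→6, Item 4→7.
Schedule Item 1@1, Item 2@1, Item 3@5, Item 5@6, Item 6@6, Item 4@7: h1:6  h2:6  h3:6  h4:4  h5:5  h6:5  h7:6  h8:4  h9:0 — peak 6.

6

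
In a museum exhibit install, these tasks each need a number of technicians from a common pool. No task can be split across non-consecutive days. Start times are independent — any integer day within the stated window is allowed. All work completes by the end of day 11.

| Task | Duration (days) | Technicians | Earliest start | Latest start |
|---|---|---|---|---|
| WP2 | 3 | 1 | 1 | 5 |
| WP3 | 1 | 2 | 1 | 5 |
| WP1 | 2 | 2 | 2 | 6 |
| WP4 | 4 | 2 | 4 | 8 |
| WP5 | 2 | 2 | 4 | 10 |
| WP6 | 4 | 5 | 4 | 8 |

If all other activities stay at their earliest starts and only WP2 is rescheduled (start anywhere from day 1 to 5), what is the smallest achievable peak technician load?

WP2@1: d1:3  d2:3  d3:3  d4:9  d5:9  d6:7  d7:7  d8:0  d9:0  d10:0  d11:0 → peak 9
WP2@2: d1:2  d2:3  d3:3  d4:10  d5:9  d6:7  d7:7  d8:0  d9:0  d10:0  d11:0 → peak 10
WP2@3: d1:2  d2:2  d3:3  d4:10  d5:10  d6:7  d7:7  d8:0  d9:0  d10:0  d11:0 → peak 10
WP2@4: d1:2  d2:2  d3:2  d4:10  d5:10  d6:8  d7:7  d8:0  d9:0  d10:0  d11:0 → peak 10
WP2@5: d1:2  d2:2  d3:2  d4:9  d5:10  d6:8  d7:8  d8:0  d9:0  d10:0  d11:0 → peak 10
Best is WP2@1, peak 9.

9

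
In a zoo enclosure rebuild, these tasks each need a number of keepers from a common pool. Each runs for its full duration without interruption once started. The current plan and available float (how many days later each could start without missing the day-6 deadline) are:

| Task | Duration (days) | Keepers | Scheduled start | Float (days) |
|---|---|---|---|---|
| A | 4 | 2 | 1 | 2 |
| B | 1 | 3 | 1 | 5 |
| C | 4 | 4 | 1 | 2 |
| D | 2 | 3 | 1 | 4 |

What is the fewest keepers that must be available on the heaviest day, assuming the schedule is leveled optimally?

6

Early-start (A@1, B@1, C@1, D@1) gives peak 12: d1:12  d2:9  d3:6  d4:6  d5:0  d6:0.
Shift B→5, D→5.
Schedule A@1, B@5, C@1, D@5: d1:6  d2:6  d3:6  d4:6  d5:6  d6:3 — peak 6.
Total keeper-days = 33 over 6 days ⇒ peak ≥ ⌈33/6⌉ = 6, so 6 is optimal.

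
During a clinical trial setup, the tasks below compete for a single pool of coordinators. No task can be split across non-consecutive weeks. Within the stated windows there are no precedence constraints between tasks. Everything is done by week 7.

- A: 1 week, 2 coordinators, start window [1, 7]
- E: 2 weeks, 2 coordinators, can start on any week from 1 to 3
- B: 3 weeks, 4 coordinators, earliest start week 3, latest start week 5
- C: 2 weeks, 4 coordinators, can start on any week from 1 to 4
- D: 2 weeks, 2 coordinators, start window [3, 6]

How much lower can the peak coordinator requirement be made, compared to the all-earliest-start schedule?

Early-start peak: w1:8  w2:6  w3:6  w4:6  w5:4  w6:0  w7:0 ⇒ 8.
Leveled (A@1, E@1, B@4, C@2, D@3): w1:4  w2:6  w3:6  w4:6  w5:4  w6:4  w7:0 ⇒ 6.
Reduction 8 − 6 = 2.

2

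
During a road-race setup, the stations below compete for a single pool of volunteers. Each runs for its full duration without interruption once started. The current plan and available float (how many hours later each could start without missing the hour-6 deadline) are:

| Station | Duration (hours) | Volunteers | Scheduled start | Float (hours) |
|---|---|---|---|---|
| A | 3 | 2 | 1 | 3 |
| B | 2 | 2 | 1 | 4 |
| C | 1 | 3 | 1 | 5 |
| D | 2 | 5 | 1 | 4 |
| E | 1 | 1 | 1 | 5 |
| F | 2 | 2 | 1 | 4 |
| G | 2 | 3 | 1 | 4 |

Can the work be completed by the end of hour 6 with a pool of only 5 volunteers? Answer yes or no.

no

Total volunteer-hours = 34; over 6 hours the average is 34/6 > 5, so some hour must exceed 5.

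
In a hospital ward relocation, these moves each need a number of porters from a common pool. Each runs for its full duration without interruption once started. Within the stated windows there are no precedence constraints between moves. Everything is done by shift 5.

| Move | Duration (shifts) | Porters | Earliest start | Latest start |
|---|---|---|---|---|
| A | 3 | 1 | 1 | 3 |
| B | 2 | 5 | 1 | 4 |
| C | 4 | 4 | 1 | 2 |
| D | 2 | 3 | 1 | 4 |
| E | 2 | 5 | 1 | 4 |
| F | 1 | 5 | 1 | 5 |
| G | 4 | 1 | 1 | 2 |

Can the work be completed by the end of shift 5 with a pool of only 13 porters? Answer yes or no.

Schedule A@1, B@1, C@1, D@3, E@4, F@5, G@1: s1:11  s2:11  s3:9  s4:13  s5:10 — peak 13 ≤ 13.

yes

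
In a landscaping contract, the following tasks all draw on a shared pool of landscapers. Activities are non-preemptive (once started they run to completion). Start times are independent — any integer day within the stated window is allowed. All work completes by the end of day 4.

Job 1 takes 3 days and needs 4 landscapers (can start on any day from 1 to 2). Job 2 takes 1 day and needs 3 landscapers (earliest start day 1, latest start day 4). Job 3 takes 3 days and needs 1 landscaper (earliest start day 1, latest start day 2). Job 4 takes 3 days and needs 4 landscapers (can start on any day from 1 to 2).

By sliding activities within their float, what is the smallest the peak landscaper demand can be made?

9

Early-start (Job 1@1, Job 2@1, Job 3@1, Job 4@1) gives peak 12: d1:12  d2:9  d3:9  d4:0.
Shift Job 4→2.
Schedule Job 1@1, Job 2@1, Job 3@1, Job 4@2: d1:8  d2:9  d3:9  d4:4 — peak 9.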